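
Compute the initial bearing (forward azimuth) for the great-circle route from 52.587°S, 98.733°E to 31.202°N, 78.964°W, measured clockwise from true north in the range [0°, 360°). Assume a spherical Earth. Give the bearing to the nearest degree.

185°

Δλ = -78.964 − 98.733 = -177.697°.
θ = atan2( sin Δλ · cos φ₂ , cos φ₁ · sin φ₂ − sin φ₁ · cos φ₂ · cos Δλ )
  = atan2(-0.03437, -0.36408) = -174.607° → normalised to [0°, 360°): 185.393°.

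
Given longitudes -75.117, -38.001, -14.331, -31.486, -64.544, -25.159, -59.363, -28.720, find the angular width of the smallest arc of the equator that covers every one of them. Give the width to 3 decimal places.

60.786°

Sort the longitudes: -75.117°, -64.544°, -59.363°, -38.001°, -31.486°, -28.720°, -25.159°, -14.331°.
Eastward gaps between consecutive values (wrapping around): 10.573°, 5.181°, 21.362°, 6.515°, 2.766°, 3.561°, 10.828°, 299.214°.
Largest gap = 299.214° ⇒ minimal covering band is its complement: 360° − 299.214° = 60.786°.
Band runs from -75.117° eastward to -14.331°.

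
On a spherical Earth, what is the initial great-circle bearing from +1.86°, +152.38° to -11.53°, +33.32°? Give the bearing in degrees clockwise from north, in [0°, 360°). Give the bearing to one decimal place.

257.9°

Δλ = 33.32 − 152.38 = -119.06°.
θ = atan2( sin Δλ · cos φ₂ , cos φ₁ · sin φ₂ − sin φ₁ · cos φ₂ · cos Δλ )
  = atan2(-0.85647, -0.18433) = -102.146° → normalised to [0°, 360°): 257.854°.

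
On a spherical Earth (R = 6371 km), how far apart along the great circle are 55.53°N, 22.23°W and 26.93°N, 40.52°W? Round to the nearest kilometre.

3504 km

Δλ = -40.52 − -22.23 = -18.29°.
Δφ = 26.93 − 55.53 = -28.60°.
a = sin²(Δφ/2) + cos φ₁ · cos φ₂ · sin²(Δλ/2) = 0.073755.
c = 2·atan2(√a, √(1−a)) = 0.55006 rad → d = 6371·c ≈ 3504.46 km.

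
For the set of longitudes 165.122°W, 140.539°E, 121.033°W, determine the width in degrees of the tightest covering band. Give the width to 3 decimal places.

98.428°

Sort the longitudes: -165.122°, -121.033°, +140.539°.
Eastward gaps between consecutive values (wrapping around): 44.089°, 261.572°, 54.339°.
Largest gap = 261.572° ⇒ minimal covering band is its complement: 360° − 261.572° = 98.428°.
Band runs from +140.539° eastward to -121.033°, crossing the antimeridian.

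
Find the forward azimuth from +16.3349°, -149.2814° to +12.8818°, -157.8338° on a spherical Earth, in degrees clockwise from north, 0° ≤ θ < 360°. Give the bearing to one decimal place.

Δλ = -157.8338 − -149.2814 = -8.5524°.
θ = atan2( sin Δλ · cos φ₂ , cos φ₁ · sin φ₂ − sin φ₁ · cos φ₂ · cos Δλ )
  = atan2(-0.14497, -0.05718) = -111.526° → normalised to [0°, 360°): 248.474°.

248.5°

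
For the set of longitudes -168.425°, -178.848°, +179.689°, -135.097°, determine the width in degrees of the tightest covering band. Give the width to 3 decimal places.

Sort the longitudes: -178.848°, -168.425°, -135.097°, +179.689°.
Eastward gaps between consecutive values (wrapping around): 10.423°, 33.328°, 314.786°, 1.463°.
Largest gap = 314.786° ⇒ minimal covering band is its complement: 360° − 314.786° = 45.214°.
Band runs from +179.689° eastward to -135.097°, crossing the antimeridian.

45.214°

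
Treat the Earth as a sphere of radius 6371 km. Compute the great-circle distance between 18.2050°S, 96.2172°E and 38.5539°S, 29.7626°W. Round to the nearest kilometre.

11563 km

Δλ = -29.7626 − 96.2172 = -125.9798°.
Δφ = -38.5539 − -18.2050 = -20.3489°.
a = sin²(Δφ/2) + cos φ₁ · cos φ₂ · sin²(Δλ/2) = 0.620863.
c = 2·atan2(√a, √(1−a)) = 1.81494 rad → d = 6371·c ≈ 11562.99 km.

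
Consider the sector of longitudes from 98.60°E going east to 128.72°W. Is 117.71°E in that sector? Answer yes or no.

Band width going east from +98.60° to -128.72°: ((-128.72 − 98.60) mod 360) = 132.68°.
Offset of +117.71° east of the west edge: ((117.71 − 98.60) mod 360) = 19.11°.
19.11° ≤ 132.68° ⇒ inside.

Yes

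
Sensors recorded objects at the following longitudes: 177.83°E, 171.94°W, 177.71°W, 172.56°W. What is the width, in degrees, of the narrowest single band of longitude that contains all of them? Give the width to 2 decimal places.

Sort the longitudes: -177.71°, -172.56°, -171.94°, +177.83°.
Eastward gaps between consecutive values (wrapping around): 5.15°, 0.62°, 349.77°, 4.46°.
Largest gap = 349.77° ⇒ minimal covering band is its complement: 360° − 349.77° = 10.23°.
Band runs from +177.83° eastward to -171.94°, crossing the antimeridian.

10.23°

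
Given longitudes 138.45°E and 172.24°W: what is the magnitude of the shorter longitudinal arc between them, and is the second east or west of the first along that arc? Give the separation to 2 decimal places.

49.31° east

Raw difference: -172.24 − 138.45 = -310.69°.
Normalise into (−180°, 180°]: -310.69° + 360° = 49.31°.
Positive ⇒ the second point lies to the east; separation 49.31°.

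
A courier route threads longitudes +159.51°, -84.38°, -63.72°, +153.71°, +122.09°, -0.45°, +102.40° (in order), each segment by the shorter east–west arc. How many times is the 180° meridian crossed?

Leg 1: +159.51° → -84.38°, shortest Δλ = 116.11° (east) — crosses 180°.
Leg 2: -84.38° → -63.72°, shortest Δλ = 20.66° (east) — does not cross 180°.
Leg 3: -63.72° → +153.71°, shortest Δλ = -142.57° (west) — crosses 180°.
Leg 4: +153.71° → +122.09°, shortest Δλ = -31.62° (west) — does not cross 180°.
Leg 5: +122.09° → -0.45°, shortest Δλ = -122.54° (west) — does not cross 180°.
Leg 6: -0.45° → +102.40°, shortest Δλ = 102.85° (east) — does not cross 180°.
Total crossings: 2.

2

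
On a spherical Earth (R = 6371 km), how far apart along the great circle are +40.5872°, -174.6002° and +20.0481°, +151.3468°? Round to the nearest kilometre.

3948 km

Δλ = 151.3468 − -174.6002 = 325.9470°; wrapped into (−180°, 180°]: -34.0530°.
Δφ = 20.0481 − 40.5872 = -20.5391°.
a = sin²(Δφ/2) + cos φ₁ · cos φ₂ · sin²(Δλ/2) = 0.092950.
c = 2·atan2(√a, √(1−a)) = 0.61962 rad → d = 6371·c ≈ 3947.60 km.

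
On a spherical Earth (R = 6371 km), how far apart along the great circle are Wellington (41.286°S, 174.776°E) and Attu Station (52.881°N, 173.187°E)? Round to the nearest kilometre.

10472 km

Δλ = 173.187 − 174.776 = -1.589°.
Δφ = 52.881 − -41.286 = 94.167°.
a = sin²(Δφ/2) + cos φ₁ · cos φ₂ · sin²(Δλ/2) = 0.536419.
c = 2·atan2(√a, √(1−a)) = 1.64370 rad → d = 6371·c ≈ 10472.01 km.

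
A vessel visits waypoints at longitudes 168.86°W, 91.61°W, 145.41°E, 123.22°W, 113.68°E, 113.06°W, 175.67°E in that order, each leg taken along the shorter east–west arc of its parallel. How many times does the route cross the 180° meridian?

Leg 1: -168.86° → -91.61°, shortest Δλ = 77.25° (east) — does not cross 180°.
Leg 2: -91.61° → +145.41°, shortest Δλ = -122.98° (west) — crosses 180°.
Leg 3: +145.41° → -123.22°, shortest Δλ = 91.37° (east) — crosses 180°.
Leg 4: -123.22° → +113.68°, shortest Δλ = -123.1° (west) — crosses 180°.
Leg 5: +113.68° → -113.06°, shortest Δλ = 133.26° (east) — crosses 180°.
Leg 6: -113.06° → +175.67°, shortest Δλ = -71.27° (west) — crosses 180°.
Total crossings: 5.

5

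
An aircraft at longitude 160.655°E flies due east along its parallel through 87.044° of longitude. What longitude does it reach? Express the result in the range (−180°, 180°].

Start at +160.655°; shift +87.044° → +247.699°.
+247.699° lies outside (−180°, 180°]; subtract 360° → -112.301°.

112.301°W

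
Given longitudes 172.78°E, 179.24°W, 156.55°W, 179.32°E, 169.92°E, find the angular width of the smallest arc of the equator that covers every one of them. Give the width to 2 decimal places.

33.53°

Sort the longitudes: -179.24°, -156.55°, +169.92°, +172.78°, +179.32°.
Eastward gaps between consecutive values (wrapping around): 22.69°, 326.47°, 2.86°, 6.54°, 1.44°.
Largest gap = 326.47° ⇒ minimal covering band is its complement: 360° − 326.47° = 33.53°.
Band runs from +169.92° eastward to -156.55°, crossing the antimeridian.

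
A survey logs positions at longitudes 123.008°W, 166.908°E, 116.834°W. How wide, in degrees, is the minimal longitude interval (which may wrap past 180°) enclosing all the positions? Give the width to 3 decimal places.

76.258°

Sort the longitudes: -123.008°, -116.834°, +166.908°.
Eastward gaps between consecutive values (wrapping around): 6.174°, 283.742°, 70.084°.
Largest gap = 283.742° ⇒ minimal covering band is its complement: 360° − 283.742° = 76.258°.
Band runs from +166.908° eastward to -116.834°, crossing the antimeridian.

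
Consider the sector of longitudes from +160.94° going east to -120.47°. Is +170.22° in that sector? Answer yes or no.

Band width going east from +160.94° to -120.47°: ((-120.47 − 160.94) mod 360) = 78.59°.
Offset of +170.22° east of the west edge: ((170.22 − 160.94) mod 360) = 9.28°.
9.28° ≤ 78.59° ⇒ inside.

Yes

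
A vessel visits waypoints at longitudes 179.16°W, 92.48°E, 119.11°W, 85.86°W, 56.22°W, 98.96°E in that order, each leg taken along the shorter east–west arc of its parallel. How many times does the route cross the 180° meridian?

Leg 1: -179.16° → +92.48°, shortest Δλ = -88.36° (west) — crosses 180°.
Leg 2: +92.48° → -119.11°, shortest Δλ = 148.41° (east) — crosses 180°.
Leg 3: -119.11° → -85.86°, shortest Δλ = 33.25° (east) — does not cross 180°.
Leg 4: -85.86° → -56.22°, shortest Δλ = 29.64° (east) — does not cross 180°.
Leg 5: -56.22° → +98.96°, shortest Δλ = 155.18° (east) — does not cross 180°.
Total crossings: 2.

2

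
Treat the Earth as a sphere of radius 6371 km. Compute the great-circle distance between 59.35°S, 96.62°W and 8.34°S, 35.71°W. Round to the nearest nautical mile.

Δλ = -35.71 − -96.62 = 60.91°.
Δφ = -8.34 − -59.35 = 51.01°.
a = sin²(Δφ/2) + cos φ₁ · cos φ₂ · sin²(Δλ/2) = 0.314993.
c = 2·atan2(√a, √(1−a)) = 1.19177 rad → d = 6371·c ≈ 7592.78 km ≈ 4099.77 nmi.

4100 nmi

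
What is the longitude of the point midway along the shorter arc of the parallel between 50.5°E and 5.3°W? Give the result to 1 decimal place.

Signed shortest Δλ from +50.5° to -5.3° is -55.8°.
Midpoint longitude = +50.5° + (-55.8°)/2 = +50.5° − 27.9° = +22.6°.

22.6°E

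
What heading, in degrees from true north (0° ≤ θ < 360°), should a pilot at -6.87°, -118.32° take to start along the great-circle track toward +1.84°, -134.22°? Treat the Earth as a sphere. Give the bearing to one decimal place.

298.2°

Δλ = -134.22 − -118.32 = -15.90°.
θ = atan2( sin Δλ · cos φ₂ , cos φ₁ · sin φ₂ − sin φ₁ · cos φ₂ · cos Δλ )
  = atan2(-0.27382, 0.14686) = -61.794° → normalised to [0°, 360°): 298.206°.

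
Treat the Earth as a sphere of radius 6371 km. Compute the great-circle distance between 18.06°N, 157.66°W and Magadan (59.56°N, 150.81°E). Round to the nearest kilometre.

Δλ = 150.81 − -157.66 = 308.47°; wrapped into (−180°, 180°]: -51.53°.
Δφ = 59.56 − 18.06 = 41.50°.
a = sin²(Δφ/2) + cos φ₁ · cos φ₂ · sin²(Δλ/2) = 0.216533.
c = 2·atan2(√a, √(1−a)) = 0.96802 rad → d = 6371·c ≈ 6167.25 km.

6167 km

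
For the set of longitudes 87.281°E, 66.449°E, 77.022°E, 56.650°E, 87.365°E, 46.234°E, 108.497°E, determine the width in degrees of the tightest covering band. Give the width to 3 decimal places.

Sort the longitudes: +46.234°, +56.650°, +66.449°, +77.022°, +87.281°, +87.365°, +108.497°.
Eastward gaps between consecutive values (wrapping around): 10.416°, 9.799°, 10.573°, 10.259°, 0.084°, 21.132°, 297.737°.
Largest gap = 297.737° ⇒ minimal covering band is its complement: 360° − 297.737° = 62.263°.
Band runs from +46.234° eastward to +108.497°.

62.263°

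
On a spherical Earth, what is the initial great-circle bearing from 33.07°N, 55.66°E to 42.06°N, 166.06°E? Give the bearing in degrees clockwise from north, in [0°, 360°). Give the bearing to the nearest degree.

45°

Δλ = 166.06 − 55.66 = 110.40°.
θ = atan2( sin Δλ · cos φ₂ , cos φ₁ · sin φ₂ − sin φ₁ · cos φ₂ · cos Δλ )
  = atan2(0.69588, 0.70260) = 44.725° → normalised to [0°, 360°): 44.725°.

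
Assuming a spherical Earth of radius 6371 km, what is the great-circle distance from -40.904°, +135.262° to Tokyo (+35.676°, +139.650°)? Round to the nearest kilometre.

8527 km

Δλ = 139.650 − 135.262 = 4.388°.
Δφ = 35.676 − -40.904 = 76.580°.
a = sin²(Δφ/2) + cos φ₁ · cos φ₂ · sin²(Δλ/2) = 0.384856.
c = 2·atan2(√a, √(1−a)) = 1.33842 rad → d = 6371·c ≈ 8527.09 km.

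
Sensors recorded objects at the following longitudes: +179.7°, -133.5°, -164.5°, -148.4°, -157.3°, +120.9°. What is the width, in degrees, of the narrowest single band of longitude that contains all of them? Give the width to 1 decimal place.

105.6°

Sort the longitudes: -164.5°, -157.3°, -148.4°, -133.5°, +120.9°, +179.7°.
Eastward gaps between consecutive values (wrapping around): 7.2°, 8.9°, 14.9°, 254.4°, 58.8°, 15.8°.
Largest gap = 254.4° ⇒ minimal covering band is its complement: 360° − 254.4° = 105.6°.
Band runs from +120.9° eastward to -133.5°, crossing the antimeridian.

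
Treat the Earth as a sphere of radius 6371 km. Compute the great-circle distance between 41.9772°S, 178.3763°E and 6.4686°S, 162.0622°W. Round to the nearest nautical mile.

2373 nmi

Δλ = -162.0622 − 178.3763 = -340.4385°; wrapped into (−180°, 180°]: 19.5615°.
Δφ = -6.4686 − -41.9772 = 35.5086°.
a = sin²(Δφ/2) + cos φ₁ · cos φ₂ · sin²(Δλ/2) = 0.114303.
c = 2·atan2(√a, √(1−a)) = 0.68977 rad → d = 6371·c ≈ 4394.51 km ≈ 2372.85 nmi.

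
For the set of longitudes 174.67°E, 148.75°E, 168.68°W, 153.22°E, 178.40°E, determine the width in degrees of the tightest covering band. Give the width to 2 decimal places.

Sort the longitudes: -168.68°, +148.75°, +153.22°, +174.67°, +178.40°.
Eastward gaps between consecutive values (wrapping around): 317.43°, 4.47°, 21.45°, 3.73°, 12.92°.
Largest gap = 317.43° ⇒ minimal covering band is its complement: 360° − 317.43° = 42.57°.
Band runs from +148.75° eastward to -168.68°, crossing the antimeridian.

42.57°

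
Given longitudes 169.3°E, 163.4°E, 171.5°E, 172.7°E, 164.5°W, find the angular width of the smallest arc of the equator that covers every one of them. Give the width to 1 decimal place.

32.1°

Sort the longitudes: -164.5°, +163.4°, +169.3°, +171.5°, +172.7°.
Eastward gaps between consecutive values (wrapping around): 327.9°, 5.9°, 2.2°, 1.2°, 22.8°.
Largest gap = 327.9° ⇒ minimal covering band is its complement: 360° − 327.9° = 32.1°.
Band runs from +163.4° eastward to -164.5°, crossing the antimeridian.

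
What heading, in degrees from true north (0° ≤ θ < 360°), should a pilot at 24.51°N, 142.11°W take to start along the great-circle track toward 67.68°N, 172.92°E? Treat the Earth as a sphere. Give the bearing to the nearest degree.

340°

Δλ = 172.92 − -142.11 = 315.03°; wrapped into (−180°, 180°]: -44.97°.
θ = atan2( sin Δλ · cos φ₂ , cos φ₁ · sin φ₂ − sin φ₁ · cos φ₂ · cos Δλ )
  = atan2(-0.26840, 0.73025) = -20.181° → normalised to [0°, 360°): 339.819°.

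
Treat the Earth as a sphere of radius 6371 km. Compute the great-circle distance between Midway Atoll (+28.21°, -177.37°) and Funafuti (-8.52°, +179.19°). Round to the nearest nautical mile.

Δλ = 179.19 − -177.37 = 356.56°; wrapped into (−180°, 180°]: -3.44°.
Δφ = -8.52 − 28.21 = -36.73°.
a = sin²(Δφ/2) + cos φ₁ · cos φ₂ · sin²(Δλ/2) = 0.100054.
c = 2·atan2(√a, √(1−a)) = 0.64368 rad → d = 6371·c ≈ 4100.89 km ≈ 2214.30 nmi.

2214 nmi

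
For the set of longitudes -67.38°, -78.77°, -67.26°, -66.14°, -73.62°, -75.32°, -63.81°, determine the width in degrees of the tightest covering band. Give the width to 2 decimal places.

14.96°

Sort the longitudes: -78.77°, -75.32°, -73.62°, -67.38°, -67.26°, -66.14°, -63.81°.
Eastward gaps between consecutive values (wrapping around): 3.45°, 1.70°, 6.24°, 0.12°, 1.12°, 2.33°, 345.04°.
Largest gap = 345.04° ⇒ minimal covering band is its complement: 360° − 345.04° = 14.96°.
Band runs from -78.77° eastward to -63.81°.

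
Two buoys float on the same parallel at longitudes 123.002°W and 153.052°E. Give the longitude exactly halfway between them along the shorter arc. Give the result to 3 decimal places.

Signed shortest Δλ from -123.002° to +153.052° is -83.946°.
Midpoint longitude = -123.002° + (-83.946°)/2 = -123.002° − 41.973° = -164.975°.
(The naïve average (-123.002 + +153.052)/2 = 15.025° is on the wrong side of the globe.)

164.975°W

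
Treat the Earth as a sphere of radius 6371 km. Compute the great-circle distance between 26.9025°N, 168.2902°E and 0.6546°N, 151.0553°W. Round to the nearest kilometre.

Δλ = -151.0553 − 168.2902 = -319.3455°; wrapped into (−180°, 180°]: 40.6545°.
Δφ = 0.6546 − 26.9025 = -26.2479°.
a = sin²(Δφ/2) + cos φ₁ · cos φ₂ · sin²(Δλ/2) = 0.159163.
c = 2·atan2(√a, √(1−a)) = 0.82075 rad → d = 6371·c ≈ 5228.99 km.

5229 km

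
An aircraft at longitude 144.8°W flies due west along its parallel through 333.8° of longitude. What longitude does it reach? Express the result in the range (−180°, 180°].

Start at -144.8°; shift −333.8° → -478.6°.
-478.6° lies outside (−180°, 180°]; add 360° → -118.6°.

118.6°W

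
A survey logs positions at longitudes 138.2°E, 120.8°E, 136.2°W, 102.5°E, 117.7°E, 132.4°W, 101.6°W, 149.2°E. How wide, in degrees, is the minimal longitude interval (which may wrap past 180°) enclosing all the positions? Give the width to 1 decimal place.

155.9°

Sort the longitudes: -136.2°, -132.4°, -101.6°, +102.5°, +117.7°, +120.8°, +138.2°, +149.2°.
Eastward gaps between consecutive values (wrapping around): 3.8°, 30.8°, 204.1°, 15.2°, 3.1°, 17.4°, 11.0°, 74.6°.
Largest gap = 204.1° ⇒ minimal covering band is its complement: 360° − 204.1° = 155.9°.
Band runs from +102.5° eastward to -101.6°, crossing the antimeridian.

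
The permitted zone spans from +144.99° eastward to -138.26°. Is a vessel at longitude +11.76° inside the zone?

No

Band width going east from +144.99° to -138.26°: ((-138.26 − 144.99) mod 360) = 76.75°.
Offset of +11.76° east of the west edge: ((11.76 − 144.99) mod 360) = 226.77°.
226.77° > 76.75° ⇒ outside.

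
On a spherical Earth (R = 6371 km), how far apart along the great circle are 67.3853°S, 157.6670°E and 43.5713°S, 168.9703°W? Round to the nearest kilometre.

3298 km

Δλ = -168.9703 − 157.6670 = -326.6373°; wrapped into (−180°, 180°]: 33.3627°.
Δφ = -43.5713 − -67.3853 = 23.8140°.
a = sin²(Δφ/2) + cos φ₁ · cos φ₂ · sin²(Δλ/2) = 0.065525.
c = 2·atan2(√a, √(1−a)) = 0.51772 rad → d = 6371·c ≈ 3298.40 km.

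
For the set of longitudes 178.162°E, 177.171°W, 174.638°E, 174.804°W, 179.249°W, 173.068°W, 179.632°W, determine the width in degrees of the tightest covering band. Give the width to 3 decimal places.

12.294°

Sort the longitudes: -179.632°, -179.249°, -177.171°, -174.804°, -173.068°, +174.638°, +178.162°.
Eastward gaps between consecutive values (wrapping around): 0.383°, 2.078°, 2.367°, 1.736°, 347.706°, 3.524°, 2.206°.
Largest gap = 347.706° ⇒ minimal covering band is its complement: 360° − 347.706° = 12.294°.
Band runs from +174.638° eastward to -173.068°, crossing the antimeridian.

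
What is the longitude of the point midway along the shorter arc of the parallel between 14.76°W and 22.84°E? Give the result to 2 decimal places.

Signed shortest Δλ from -14.76° to +22.84° is +37.60°.
Midpoint longitude = -14.76° + (+37.60°)/2 = -14.76° + 18.80° = +4.04°.

4.04°E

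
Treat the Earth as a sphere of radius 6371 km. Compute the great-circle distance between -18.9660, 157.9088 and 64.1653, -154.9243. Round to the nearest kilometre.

Δλ = -154.9243 − 157.9088 = -312.8331°; wrapped into (−180°, 180°]: 47.1669°.
Δφ = 64.1653 − -18.9660 = 83.1313°.
a = sin²(Δφ/2) + cos φ₁ · cos φ₂ · sin²(Δλ/2) = 0.506170.
c = 2·atan2(√a, √(1−a)) = 1.58314 rad → d = 6371·c ≈ 10086.16 km.

10086 km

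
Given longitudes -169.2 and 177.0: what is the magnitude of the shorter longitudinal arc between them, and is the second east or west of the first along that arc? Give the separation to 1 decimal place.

13.8° west

Raw difference: 177.0 − -169.2 = 346.2°.
Normalise into (−180°, 180°]: 346.2° − 360° = -13.8°.
Negative ⇒ the second point lies to the west; separation 13.8°.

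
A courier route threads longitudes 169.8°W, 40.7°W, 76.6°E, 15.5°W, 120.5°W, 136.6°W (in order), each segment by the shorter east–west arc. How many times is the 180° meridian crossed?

Leg 1: -169.8° → -40.7°, shortest Δλ = 129.1° (east) — does not cross 180°.
Leg 2: -40.7° → +76.6°, shortest Δλ = 117.3° (east) — does not cross 180°.
Leg 3: +76.6° → -15.5°, shortest Δλ = -92.1° (west) — does not cross 180°.
Leg 4: -15.5° → -120.5°, shortest Δλ = -105.0° (west) — does not cross 180°.
Leg 5: -120.5° → -136.6°, shortest Δλ = -16.1° (west) — does not cross 180°.
Total crossings: 0.

0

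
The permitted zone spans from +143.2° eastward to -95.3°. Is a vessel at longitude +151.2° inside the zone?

Yes

Band width going east from +143.2° to -95.3°: ((-95.3 − 143.2) mod 360) = 121.5°.
Offset of +151.2° east of the west edge: ((151.2 − 143.2) mod 360) = 8.0°.
8.0° ≤ 121.5° ⇒ inside.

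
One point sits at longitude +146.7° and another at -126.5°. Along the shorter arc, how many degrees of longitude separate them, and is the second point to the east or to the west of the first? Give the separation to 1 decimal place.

Raw difference: -126.5 − 146.7 = -273.2°.
Normalise into (−180°, 180°]: -273.2° + 360° = 86.8°.
Positive ⇒ the second point lies to the east; separation 86.8°.

86.8° east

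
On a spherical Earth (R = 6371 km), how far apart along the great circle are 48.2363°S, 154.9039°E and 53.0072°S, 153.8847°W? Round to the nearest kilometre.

3573 km

Δλ = -153.8847 − 154.9039 = -308.7886°; wrapped into (−180°, 180°]: 51.2114°.
Δφ = -53.0072 − -48.2363 = -4.7709°.
a = sin²(Δφ/2) + cos φ₁ · cos φ₂ · sin²(Δλ/2) = 0.076588.
c = 2·atan2(√a, √(1−a)) = 0.56081 rad → d = 6371·c ≈ 3572.93 km.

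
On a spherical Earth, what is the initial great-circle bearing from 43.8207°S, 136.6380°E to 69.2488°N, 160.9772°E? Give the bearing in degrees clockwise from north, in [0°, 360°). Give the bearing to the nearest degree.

9°

Δλ = 160.9772 − 136.6380 = 24.3392°.
θ = atan2( sin Δλ · cos φ₂ , cos φ₁ · sin φ₂ − sin φ₁ · cos φ₂ · cos Δλ )
  = atan2(0.14602, 0.89823) = 9.234° → normalised to [0°, 360°): 9.234°.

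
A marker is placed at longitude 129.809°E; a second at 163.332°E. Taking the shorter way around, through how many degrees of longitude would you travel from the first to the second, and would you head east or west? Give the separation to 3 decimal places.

Raw difference: 163.332 − 129.809 = 33.523°.
Normalise into (−180°, 180°]: 33.523° stays 33.523°.
Positive ⇒ the second point lies to the east; separation 33.523°.

33.523° east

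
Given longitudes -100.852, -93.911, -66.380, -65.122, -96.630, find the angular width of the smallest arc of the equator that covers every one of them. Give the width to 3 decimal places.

35.730°

Sort the longitudes: -100.852°, -96.630°, -93.911°, -66.380°, -65.122°.
Eastward gaps between consecutive values (wrapping around): 4.222°, 2.719°, 27.531°, 1.258°, 324.270°.
Largest gap = 324.270° ⇒ minimal covering band is its complement: 360° − 324.270° = 35.730°.
Band runs from -100.852° eastward to -65.122°.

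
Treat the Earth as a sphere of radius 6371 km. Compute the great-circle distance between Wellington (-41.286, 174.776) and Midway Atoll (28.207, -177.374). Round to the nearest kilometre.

7769 km

Δλ = -177.374 − 174.776 = -352.150°; wrapped into (−180°, 180°]: 7.850°.
Δφ = 28.207 − -41.286 = 69.493°.
a = sin²(Δφ/2) + cos φ₁ · cos φ₂ · sin²(Δλ/2) = 0.327942.
c = 2·atan2(√a, √(1−a)) = 1.21950 rad → d = 6371·c ≈ 7769.43 km.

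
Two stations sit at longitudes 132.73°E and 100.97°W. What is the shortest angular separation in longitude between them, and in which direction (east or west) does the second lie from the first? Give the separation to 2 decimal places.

126.30° east

Raw difference: -100.97 − 132.73 = -233.7°.
Normalise into (−180°, 180°]: -233.7° + 360° = 126.3°.
Positive ⇒ the second point lies to the east; separation 126.30°.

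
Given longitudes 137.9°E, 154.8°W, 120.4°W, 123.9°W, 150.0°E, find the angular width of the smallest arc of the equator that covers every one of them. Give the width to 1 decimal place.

101.7°

Sort the longitudes: -154.8°, -123.9°, -120.4°, +137.9°, +150.0°.
Eastward gaps between consecutive values (wrapping around): 30.9°, 3.5°, 258.3°, 12.1°, 55.2°.
Largest gap = 258.3° ⇒ minimal covering band is its complement: 360° − 258.3° = 101.7°.
Band runs from +137.9° eastward to -120.4°, crossing the antimeridian.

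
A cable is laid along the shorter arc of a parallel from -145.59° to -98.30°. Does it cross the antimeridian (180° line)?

No

Signed shortest Δλ = ((-98.30 − -145.59 + 180) mod 360) − 180 = 47.29°.
Going east by 47.29° from -145.59° reaches -98.30° without touching 180°.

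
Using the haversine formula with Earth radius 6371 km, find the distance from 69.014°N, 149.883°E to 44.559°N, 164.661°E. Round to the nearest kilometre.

Δλ = 164.661 − 149.883 = 14.778°.
Δφ = 44.559 − 69.014 = -24.455°.
a = sin²(Δφ/2) + cos φ₁ · cos φ₂ · sin²(Δλ/2) = 0.049077.
c = 2·atan2(√a, √(1−a)) = 0.44677 rad → d = 6371·c ≈ 2846.40 km.

2846 km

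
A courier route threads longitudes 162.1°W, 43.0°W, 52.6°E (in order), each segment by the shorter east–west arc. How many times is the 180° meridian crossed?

0

Leg 1: -162.1° → -43.0°, shortest Δλ = 119.1° (east) — does not cross 180°.
Leg 2: -43.0° → +52.6°, shortest Δλ = 95.6° (east) — does not cross 180°.
Total crossings: 0.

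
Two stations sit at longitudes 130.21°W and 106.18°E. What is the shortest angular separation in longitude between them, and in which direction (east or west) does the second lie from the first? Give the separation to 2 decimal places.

Raw difference: 106.18 − -130.21 = 236.39°.
Normalise into (−180°, 180°]: 236.39° − 360° = -123.61°.
Negative ⇒ the second point lies to the west; separation 123.61°.

123.61° west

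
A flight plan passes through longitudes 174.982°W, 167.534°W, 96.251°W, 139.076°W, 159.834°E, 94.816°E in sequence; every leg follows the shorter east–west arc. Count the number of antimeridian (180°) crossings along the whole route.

1

Leg 1: -174.982° → -167.534°, shortest Δλ = 7.448° (east) — does not cross 180°.
Leg 2: -167.534° → -96.251°, shortest Δλ = 71.283° (east) — does not cross 180°.
Leg 3: -96.251° → -139.076°, shortest Δλ = -42.825° (west) — does not cross 180°.
Leg 4: -139.076° → +159.834°, shortest Δλ = -61.09° (west) — crosses 180°.
Leg 5: +159.834° → +94.816°, shortest Δλ = -65.018° (west) — does not cross 180°.
Total crossings: 1.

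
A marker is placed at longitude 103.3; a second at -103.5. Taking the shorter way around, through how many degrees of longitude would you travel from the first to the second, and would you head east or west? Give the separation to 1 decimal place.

Raw difference: -103.5 − 103.3 = -206.8°.
Normalise into (−180°, 180°]: -206.8° + 360° = 153.2°.
Positive ⇒ the second point lies to the east; separation 153.2°.

153.2° east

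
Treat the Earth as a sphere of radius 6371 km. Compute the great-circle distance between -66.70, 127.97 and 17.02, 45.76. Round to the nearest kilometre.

Δλ = 45.76 − 127.97 = -82.21°.
Δφ = 17.02 − -66.70 = 83.72°.
a = sin²(Δφ/2) + cos φ₁ · cos φ₂ · sin²(Δλ/2) = 0.608785.
c = 2·atan2(√a, √(1−a)) = 1.79012 rad → d = 6371·c ≈ 11404.85 km.

11405 km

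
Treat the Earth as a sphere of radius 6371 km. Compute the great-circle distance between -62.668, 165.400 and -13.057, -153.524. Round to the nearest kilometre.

Δλ = -153.524 − 165.400 = -318.924°; wrapped into (−180°, 180°]: 41.076°.
Δφ = -13.057 − -62.668 = 49.611°.
a = sin²(Δφ/2) + cos φ₁ · cos φ₂ · sin²(Δλ/2) = 0.231064.
c = 2·atan2(√a, √(1−a)) = 1.00289 rad → d = 6371·c ≈ 6389.38 km.

6389 km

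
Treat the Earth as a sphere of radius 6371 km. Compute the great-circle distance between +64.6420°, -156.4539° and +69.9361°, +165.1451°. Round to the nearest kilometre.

1716 km

Δλ = 165.1451 − -156.4539 = 321.5990°; wrapped into (−180°, 180°]: -38.4010°.
Δφ = 69.9361 − 64.6420 = 5.2941°.
a = sin²(Δφ/2) + cos φ₁ · cos φ₂ · sin²(Δλ/2) = 0.018024.
c = 2·atan2(√a, √(1−a)) = 0.26932 rad → d = 6371·c ≈ 1715.85 km.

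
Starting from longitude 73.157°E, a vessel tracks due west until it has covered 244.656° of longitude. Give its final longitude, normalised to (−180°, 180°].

Start at +73.157°; shift −244.656° → -171.499°.
-171.499° already lies in (−180°, 180°].

171.499°W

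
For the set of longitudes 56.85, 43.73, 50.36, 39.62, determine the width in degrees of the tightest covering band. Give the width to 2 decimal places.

17.23°

Sort the longitudes: +39.62°, +43.73°, +50.36°, +56.85°.
Eastward gaps between consecutive values (wrapping around): 4.11°, 6.63°, 6.49°, 342.77°.
Largest gap = 342.77° ⇒ minimal covering band is its complement: 360° − 342.77° = 17.23°.
Band runs from +39.62° eastward to +56.85°.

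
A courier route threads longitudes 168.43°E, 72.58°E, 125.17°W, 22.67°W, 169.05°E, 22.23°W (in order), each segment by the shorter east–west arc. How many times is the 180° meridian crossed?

3

Leg 1: +168.43° → +72.58°, shortest Δλ = -95.85° (west) — does not cross 180°.
Leg 2: +72.58° → -125.17°, shortest Δλ = 162.25° (east) — crosses 180°.
Leg 3: -125.17° → -22.67°, shortest Δλ = 102.5° (east) — does not cross 180°.
Leg 4: -22.67° → +169.05°, shortest Δλ = -168.28° (west) — crosses 180°.
Leg 5: +169.05° → -22.23°, shortest Δλ = 168.72° (east) — crosses 180°.
Total crossings: 3.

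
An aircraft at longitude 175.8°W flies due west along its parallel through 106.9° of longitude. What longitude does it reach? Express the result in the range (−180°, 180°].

77.3°E

Start at -175.8°; shift −106.9° → -282.7°.
-282.7° lies outside (−180°, 180°]; add 360° → +77.3°.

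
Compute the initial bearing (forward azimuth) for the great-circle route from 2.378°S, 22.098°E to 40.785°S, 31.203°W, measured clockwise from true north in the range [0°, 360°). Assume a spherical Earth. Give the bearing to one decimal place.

223.8°

Δλ = -31.203 − 22.098 = -53.301°.
θ = atan2( sin Δλ · cos φ₂ , cos φ₁ · sin φ₂ − sin φ₁ · cos φ₂ · cos Δλ )
  = atan2(-0.60709, -0.63389) = -136.237° → normalised to [0°, 360°): 223.763°.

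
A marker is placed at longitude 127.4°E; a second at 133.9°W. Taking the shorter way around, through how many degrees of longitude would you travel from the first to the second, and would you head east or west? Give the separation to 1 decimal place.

Raw difference: -133.9 − 127.4 = -261.3°.
Normalise into (−180°, 180°]: -261.3° + 360° = 98.7°.
Positive ⇒ the second point lies to the east; separation 98.7°.

98.7° east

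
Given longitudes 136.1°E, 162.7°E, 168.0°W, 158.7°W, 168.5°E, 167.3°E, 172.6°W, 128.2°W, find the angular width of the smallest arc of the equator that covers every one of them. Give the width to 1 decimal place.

95.7°

Sort the longitudes: -172.6°, -168.0°, -158.7°, -128.2°, +136.1°, +162.7°, +167.3°, +168.5°.
Eastward gaps between consecutive values (wrapping around): 4.6°, 9.3°, 30.5°, 264.3°, 26.6°, 4.6°, 1.2°, 18.9°.
Largest gap = 264.3° ⇒ minimal covering band is its complement: 360° − 264.3° = 95.7°.
Band runs from +136.1° eastward to -128.2°, crossing the antimeridian.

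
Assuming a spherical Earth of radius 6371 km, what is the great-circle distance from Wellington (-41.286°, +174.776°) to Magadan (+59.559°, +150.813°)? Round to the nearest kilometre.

Δλ = 150.813 − 174.776 = -23.963°.
Δφ = 59.559 − -41.286 = 100.845°.
a = sin²(Δφ/2) + cos φ₁ · cos φ₂ · sin²(Δλ/2) = 0.610483.
c = 2·atan2(√a, √(1−a)) = 1.79360 rad → d = 6371·c ≈ 11427.04 km.

11427 km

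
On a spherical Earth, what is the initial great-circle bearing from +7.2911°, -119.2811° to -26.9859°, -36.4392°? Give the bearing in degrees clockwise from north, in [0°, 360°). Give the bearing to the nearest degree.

118°

Δλ = -36.4392 − -119.2811 = 82.8419°.
θ = atan2( sin Δλ · cos φ₂ , cos φ₁ · sin φ₂ − sin φ₁ · cos φ₂ · cos Δλ )
  = atan2(0.88417, -0.46419) = 117.700° → normalised to [0°, 360°): 117.700°.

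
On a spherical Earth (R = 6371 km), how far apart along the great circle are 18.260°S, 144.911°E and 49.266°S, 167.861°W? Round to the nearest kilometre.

5430 km

Δλ = -167.861 − 144.911 = -312.772°; wrapped into (−180°, 180°]: 47.228°.
Δφ = -49.266 − -18.260 = -31.006°.
a = sin²(Δφ/2) + cos φ₁ · cos φ₂ · sin²(Δλ/2) = 0.170878.
c = 2·atan2(√a, √(1−a)) = 0.85231 rad → d = 6371·c ≈ 5430.08 km.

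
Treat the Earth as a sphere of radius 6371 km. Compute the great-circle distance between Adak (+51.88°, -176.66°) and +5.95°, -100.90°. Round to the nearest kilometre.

Δλ = -100.90 − -176.66 = 75.76°.
Δφ = 5.95 − 51.88 = -45.93°.
a = sin²(Δφ/2) + cos φ₁ · cos φ₂ · sin²(Δλ/2) = 0.383709.
c = 2·atan2(√a, √(1−a)) = 1.33606 rad → d = 6371·c ≈ 8512.07 km.

8512 km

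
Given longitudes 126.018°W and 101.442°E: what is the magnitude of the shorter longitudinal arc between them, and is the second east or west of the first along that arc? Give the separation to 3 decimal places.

Raw difference: 101.442 − -126.018 = 227.46°.
Normalise into (−180°, 180°]: 227.46° − 360° = -132.54°.
Negative ⇒ the second point lies to the west; separation 132.540°.

132.540° west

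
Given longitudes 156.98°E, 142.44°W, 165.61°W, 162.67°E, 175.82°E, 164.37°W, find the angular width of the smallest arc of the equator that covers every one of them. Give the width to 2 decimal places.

60.58°

Sort the longitudes: -165.61°, -164.37°, -142.44°, +156.98°, +162.67°, +175.82°.
Eastward gaps between consecutive values (wrapping around): 1.24°, 21.93°, 299.42°, 5.69°, 13.15°, 18.57°.
Largest gap = 299.42° ⇒ minimal covering band is its complement: 360° − 299.42° = 60.58°.
Band runs from +156.98° eastward to -142.44°, crossing the antimeridian.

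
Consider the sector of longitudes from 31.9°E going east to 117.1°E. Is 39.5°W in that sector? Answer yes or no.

No

Band width going east from +31.9° to +117.1°: ((117.1 − 31.9) mod 360) = 85.2°.
Offset of -39.5° east of the west edge: ((-39.5 − 31.9) mod 360) = 288.6°.
288.6° > 85.2° ⇒ outside.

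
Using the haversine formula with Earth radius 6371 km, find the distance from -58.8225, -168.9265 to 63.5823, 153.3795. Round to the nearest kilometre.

13981 km

Δλ = 153.3795 − -168.9265 = 322.3060°; wrapped into (−180°, 180°]: -37.6940°.
Δφ = 63.5823 − -58.8225 = 122.4048°.
a = sin²(Δφ/2) + cos φ₁ · cos φ₂ · sin²(Δλ/2) = 0.791985.
c = 2·atan2(√a, √(1−a)) = 2.19441 rad → d = 6371·c ≈ 13980.56 km.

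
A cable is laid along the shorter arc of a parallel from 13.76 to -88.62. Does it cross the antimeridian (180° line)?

Signed shortest Δλ = ((-88.62 − 13.76 + 180) mod 360) − 180 = -102.38°.
Going west by 102.38° from +13.76° reaches -88.62° without touching 180°.

No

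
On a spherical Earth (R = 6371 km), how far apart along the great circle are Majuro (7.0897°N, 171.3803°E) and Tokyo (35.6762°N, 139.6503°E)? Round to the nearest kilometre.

Δλ = 139.6503 − 171.3803 = -31.7300°.
Δφ = 35.6762 − 7.0897 = 28.5865°.
a = sin²(Δφ/2) + cos φ₁ · cos φ₂ · sin²(Δλ/2) = 0.121195.
c = 2·atan2(√a, √(1−a)) = 0.71115 rad → d = 6371·c ≈ 4530.75 km.

4531 km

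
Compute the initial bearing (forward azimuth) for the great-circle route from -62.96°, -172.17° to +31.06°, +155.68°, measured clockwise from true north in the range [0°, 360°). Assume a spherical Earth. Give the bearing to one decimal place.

Δλ = 155.68 − -172.17 = 327.85°; wrapped into (−180°, 180°]: -32.15°.
θ = atan2( sin Δλ · cos φ₂ , cos φ₁ · sin φ₂ − sin φ₁ · cos φ₂ · cos Δλ )
  = atan2(-0.45584, 0.88054) = -27.370° → normalised to [0°, 360°): 332.630°.

332.6°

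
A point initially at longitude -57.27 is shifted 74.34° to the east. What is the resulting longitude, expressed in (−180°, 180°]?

+17.07°

Start at -57.27°; shift +74.34° → +17.07°.
+17.07° already lies in (−180°, 180°].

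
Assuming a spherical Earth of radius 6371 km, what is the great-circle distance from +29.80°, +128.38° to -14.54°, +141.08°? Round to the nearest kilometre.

5115 km

Δλ = 141.08 − 128.38 = 12.70°.
Δφ = -14.54 − 29.80 = -44.34°.
a = sin²(Δφ/2) + cos φ₁ · cos φ₂ · sin²(Δλ/2) = 0.152673.
c = 2·atan2(√a, √(1−a)) = 0.80286 rad → d = 6371·c ≈ 5115.00 km.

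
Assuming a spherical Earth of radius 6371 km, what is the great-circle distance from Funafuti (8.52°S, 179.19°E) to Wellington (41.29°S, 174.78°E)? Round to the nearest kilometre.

Δλ = 174.78 − 179.19 = -4.41°.
Δφ = -41.29 − -8.52 = -32.77°.
a = sin²(Δφ/2) + cos φ₁ · cos φ₂ · sin²(Δλ/2) = 0.080675.
c = 2·atan2(√a, √(1−a)) = 0.57600 rad → d = 6371·c ≈ 3669.67 km.

3670 km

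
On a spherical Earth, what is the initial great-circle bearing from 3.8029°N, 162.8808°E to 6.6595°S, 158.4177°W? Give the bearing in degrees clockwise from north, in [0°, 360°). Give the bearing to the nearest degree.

Δλ = -158.4177 − 162.8808 = -321.2985°; wrapped into (−180°, 180°]: 38.7015°.
θ = atan2( sin Δλ · cos φ₂ , cos φ₁ · sin φ₂ − sin φ₁ · cos φ₂ · cos Δλ )
  = atan2(0.62104, -0.16712) = 105.062° → normalised to [0°, 360°): 105.062°.

105°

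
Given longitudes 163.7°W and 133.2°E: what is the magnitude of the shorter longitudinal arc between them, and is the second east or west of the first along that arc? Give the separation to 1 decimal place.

63.1° west

Raw difference: 133.2 − -163.7 = 296.9°.
Normalise into (−180°, 180°]: 296.9° − 360° = -63.1°.
Negative ⇒ the second point lies to the west; separation 63.1°.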